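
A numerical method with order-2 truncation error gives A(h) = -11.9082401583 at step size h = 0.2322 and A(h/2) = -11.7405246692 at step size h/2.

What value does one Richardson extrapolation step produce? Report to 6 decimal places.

-11.684620

Method order is 2; weight 2^2 = 4.
Numerator 4 × A(h/2) − A(h) = 4 × (-11.7405246692) − (-11.9082401583) = -35.0538585185
R = (-35.0538585185)/3 = -11.6846195062
Gap between inputs: 1.677e-01; correction applied: +0.0559051630.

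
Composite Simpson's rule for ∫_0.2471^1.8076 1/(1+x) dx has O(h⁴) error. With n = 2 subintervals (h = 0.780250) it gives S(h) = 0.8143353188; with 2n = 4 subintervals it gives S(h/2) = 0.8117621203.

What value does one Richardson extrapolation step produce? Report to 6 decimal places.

Leading term ∝ h^4; use weight 16 = 2^4.
16*0.8117621203 = 12.9881939248; 12.9881939248 − 0.8143353188 = 12.1738586060
Divide by 2^4 − 1 = 15.
So the Richardson estimate is 0.8115905737.

0.811591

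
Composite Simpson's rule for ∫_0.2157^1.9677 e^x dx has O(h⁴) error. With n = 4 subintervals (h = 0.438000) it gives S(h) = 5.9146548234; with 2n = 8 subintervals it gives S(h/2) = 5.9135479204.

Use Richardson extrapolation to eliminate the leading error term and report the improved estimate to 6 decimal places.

5.913474

r = 4, so 2^r = 16.
Numerator 16 × A(h/2) − A(h) = 16 × 5.9135479204 − 5.9146548234 = 88.7021119030
Extrapolated: 88.7021119030 / 15 = 5.9134741269
Correction |R − A(h/2)| = 7.379e-05; gap |A(h/2) − A(h)| = 1.107e-03.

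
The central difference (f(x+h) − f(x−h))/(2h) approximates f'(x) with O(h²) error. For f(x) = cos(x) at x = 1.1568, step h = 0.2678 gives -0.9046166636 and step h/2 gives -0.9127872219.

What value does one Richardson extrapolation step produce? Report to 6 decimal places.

r = 2, so 2^r = 4.
Top: 4(-0.9127872219) − (-0.9046166636) = -2.7465322240
Divide by 2^2 − 1 = 3.
Result: -0.9155107413
Shift from A(h/2): −0.0027235194.

-0.915511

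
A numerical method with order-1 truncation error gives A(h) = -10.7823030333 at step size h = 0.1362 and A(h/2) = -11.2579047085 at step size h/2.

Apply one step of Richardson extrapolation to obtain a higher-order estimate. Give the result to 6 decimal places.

r = 1, so 2^r = 2.
Weighted: (-22.5158094170) − (-10.7823030333) = -11.7335063837
R = (-11.7335063837)/1 = -11.7335063837

-11.733506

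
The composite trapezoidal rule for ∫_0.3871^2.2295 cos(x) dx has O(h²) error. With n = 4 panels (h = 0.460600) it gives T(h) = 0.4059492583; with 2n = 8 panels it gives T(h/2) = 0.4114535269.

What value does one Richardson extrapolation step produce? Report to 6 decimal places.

Leading term ∝ h^2; use weight 4 = 2^2.
Top: 4(0.4114535269) − (0.4059492583) = 1.2398648493
1.2398648493 ÷ 3 = 0.4132882831
Correction |R − A(h/2)| = 1.835e-03; gap |A(h/2) − A(h)| = 5.504e-03.

0.413288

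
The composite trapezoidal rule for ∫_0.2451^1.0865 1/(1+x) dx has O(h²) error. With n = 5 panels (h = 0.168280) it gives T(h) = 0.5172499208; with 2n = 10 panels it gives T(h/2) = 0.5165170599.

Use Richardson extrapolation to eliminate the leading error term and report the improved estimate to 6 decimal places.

Order 2 gives 2^r = 4 and 2^r − 1 = 3.
4·0.5165170599 = 2.0660682396; subtract 0.5172499208 → 1.5488183188
(4·0.5165170599 − 0.5172499208)/(4 − 1) = 0.5162727729

0.516273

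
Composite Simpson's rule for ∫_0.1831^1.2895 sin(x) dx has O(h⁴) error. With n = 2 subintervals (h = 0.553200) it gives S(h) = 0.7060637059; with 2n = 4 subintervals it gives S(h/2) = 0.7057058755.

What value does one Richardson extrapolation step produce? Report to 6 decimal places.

With r = 4 the leading error scales as h^4, so the weight is 2^4 = 16.
16*0.7057058755 − 0.7060637059 = 10.5852303021
R = 10.5852303021/15 = 0.7056820201

0.705682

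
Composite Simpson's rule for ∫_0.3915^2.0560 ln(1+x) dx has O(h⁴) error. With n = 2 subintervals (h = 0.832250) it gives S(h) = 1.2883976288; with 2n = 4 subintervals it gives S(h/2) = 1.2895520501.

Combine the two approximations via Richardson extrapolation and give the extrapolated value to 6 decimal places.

The method has order 4: 2^4 = 16.
2^4×A(h/2) = 20.6328328016; minus A(h) gives 19.3444351728.
Extrapolated: 19.3444351728 / 15 = 1.2896290115

1.289629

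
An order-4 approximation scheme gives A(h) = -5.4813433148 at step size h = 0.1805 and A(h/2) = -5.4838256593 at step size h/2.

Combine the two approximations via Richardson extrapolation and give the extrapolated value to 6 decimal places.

Error is O(h^4); halving h shrinks it by 2^4 = 16.
16*(-5.4838256593) − (-5.4813433148) = -82.2598672340
Divide by 2^4 − 1 = 15.
Result: -5.4839911489
Correction |R − A(h/2)| = 1.655e-04; gap |A(h/2) − A(h)| = 2.482e-03.

-5.483991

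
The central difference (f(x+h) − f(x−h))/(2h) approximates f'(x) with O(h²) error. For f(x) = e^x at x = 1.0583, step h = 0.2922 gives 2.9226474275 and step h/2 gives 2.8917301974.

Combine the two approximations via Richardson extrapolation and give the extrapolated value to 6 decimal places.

2.881424

Leading term ∝ h^2; use weight 4 = 2^2.
Difference of the inputs: 2.8917301974 − 2.9226474275 = -0.0309172301
Correction (A(h/2) − A(h))/(4 − 1) = (-0.0309172301)/3 = -0.0103057434
R = 2.8917301974 − 0.0103057434 = 2.8814244540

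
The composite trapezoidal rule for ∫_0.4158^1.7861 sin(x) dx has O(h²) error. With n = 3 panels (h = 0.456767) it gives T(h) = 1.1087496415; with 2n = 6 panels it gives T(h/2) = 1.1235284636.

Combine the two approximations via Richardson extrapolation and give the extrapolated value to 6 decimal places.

1.128455

r = 2: numerator weight 4, denominator 3.
Weighted: 4.4941138544 − 1.1087496415 = 3.3853642129
Extrapolated: 3.3853642129 / 3 = 1.1284547376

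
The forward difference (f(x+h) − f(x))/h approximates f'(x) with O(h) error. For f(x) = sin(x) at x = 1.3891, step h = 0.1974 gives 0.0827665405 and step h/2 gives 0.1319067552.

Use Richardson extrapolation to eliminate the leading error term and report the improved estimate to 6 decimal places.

0.181047

The method has order 1: 2^1 = 2.
Weighted: 0.2638135104 − 0.0827665405 = 0.1810469699
Divide by 2^1 − 1 = 1.
0.1810469699 ÷ 1 = 0.1810469699
Correction |R − A(h/2)| = 4.914e-02; gap |A(h/2) − A(h)| = 4.914e-02.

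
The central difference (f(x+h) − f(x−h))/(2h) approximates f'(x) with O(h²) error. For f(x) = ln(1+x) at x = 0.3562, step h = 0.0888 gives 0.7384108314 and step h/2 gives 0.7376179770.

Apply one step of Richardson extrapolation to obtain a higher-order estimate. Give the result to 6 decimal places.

Method order is 2; weight 2^2 = 4.
4×0.7376179770 = 2.9504719080; 2.9504719080 − 0.7384108314 = 2.2120610766
(4×0.7376179770 − 0.7384108314)/(4 − 1) = 0.7373536922
Correction |R − A(h/2)| = 2.643e-04; gap |A(h/2) − A(h)| = 7.929e-04.

0.737354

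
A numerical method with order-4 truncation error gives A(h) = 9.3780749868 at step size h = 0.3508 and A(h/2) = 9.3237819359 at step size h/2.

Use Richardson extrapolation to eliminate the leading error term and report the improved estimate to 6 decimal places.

Error is O(h^4); halving h shrinks it by 2^4 = 16.
Top: 16(9.3237819359) − (9.3780749868) = 139.8024359876
Divide by 2^4 − 1 = 15.
139.8024359876 ÷ 15 = 9.3201623992
Gap between inputs: 5.429e-02; correction applied: −0.0036195367.

9.320162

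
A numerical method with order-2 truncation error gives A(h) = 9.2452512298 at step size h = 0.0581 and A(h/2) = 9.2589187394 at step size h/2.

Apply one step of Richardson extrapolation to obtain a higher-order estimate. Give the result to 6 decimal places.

Leading term ∝ h^2; use weight 4 = 2^2.
4·9.2589187394 − 9.2452512298 = 27.7904237278
Divide by 2^2 − 1 = 3.
R = 27.7904237278/3 = 9.2634745759
Gap between inputs: 1.367e-02; correction applied: +0.0045558365.

9.263475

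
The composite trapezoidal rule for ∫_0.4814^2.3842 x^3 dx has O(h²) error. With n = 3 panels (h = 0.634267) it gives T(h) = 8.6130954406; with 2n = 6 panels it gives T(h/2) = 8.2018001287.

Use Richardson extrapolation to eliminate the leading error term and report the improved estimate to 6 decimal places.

The method has order 2: 2^2 = 4.
Top: 4(8.2018001287) − (8.6130954406) = 24.1941050742
24.1941050742 ÷ 3 = 8.0647016914
Gap between inputs: 4.113e-01; correction applied: −0.1370984373.

8.064702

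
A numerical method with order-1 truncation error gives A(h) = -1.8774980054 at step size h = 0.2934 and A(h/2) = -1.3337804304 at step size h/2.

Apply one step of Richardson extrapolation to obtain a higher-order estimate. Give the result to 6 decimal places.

r = 1: numerator weight 2, denominator 1.
2*(-1.3337804304) = -2.6675608608; subtract (-1.8774980054) → -0.7900628554
Divide by 2^1 − 1 = 1.
(2*(-1.3337804304) − (-1.8774980054))/(2 − 1) = -0.7900628554
Correction |R − A(h/2)| = 5.437e-01; gap |A(h/2) − A(h)| = 5.437e-01.

-0.790063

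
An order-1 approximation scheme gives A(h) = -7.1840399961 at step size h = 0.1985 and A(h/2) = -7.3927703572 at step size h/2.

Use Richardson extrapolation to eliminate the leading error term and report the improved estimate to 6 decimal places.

-7.601501

Method order is 1; weight 2^1 = 2.
2·(-7.3927703572) = -14.7855407144; subtract (-7.1840399961) → -7.6015007183
Denominator 2 − 1 = 1.
R = (-7.6015007183)/1 = -7.6015007183
Shift from A(h/2): −0.2087303611.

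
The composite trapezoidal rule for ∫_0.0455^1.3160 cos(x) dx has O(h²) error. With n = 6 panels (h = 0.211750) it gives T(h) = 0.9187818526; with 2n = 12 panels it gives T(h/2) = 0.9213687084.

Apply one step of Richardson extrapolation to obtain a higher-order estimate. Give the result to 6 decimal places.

0.922231

Leading term ∝ h^2; use weight 4 = 2^2.
4 × 0.9213687084 = 3.6854748336; 3.6854748336 − 0.9187818526 = 2.7666929810
Divide by 2^2 − 1 = 3.
So the Richardson estimate is 0.9222309937.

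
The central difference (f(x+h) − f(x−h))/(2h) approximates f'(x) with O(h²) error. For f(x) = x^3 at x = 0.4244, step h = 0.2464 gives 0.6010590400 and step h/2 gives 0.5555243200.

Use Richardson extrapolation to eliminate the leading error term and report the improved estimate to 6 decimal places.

0.540346

Method order is 2; weight 2^2 = 4.
Weighted: 2.2220972800 − 0.6010590400 = 1.6210382400
R = 1.6210382400/3 = 0.5403460800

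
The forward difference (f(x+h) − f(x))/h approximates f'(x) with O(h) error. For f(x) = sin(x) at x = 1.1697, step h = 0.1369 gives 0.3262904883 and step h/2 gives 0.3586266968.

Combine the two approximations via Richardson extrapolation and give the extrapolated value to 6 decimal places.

0.390963

Method order is 1; weight 2^1 = 2.
Numerator 2·A(h/2) − A(h) = 2·0.3586266968 − 0.3262904883 = 0.3909629053
Denominator 2 − 1 = 1.
0.3909629053 ÷ 1 = 0.3909629053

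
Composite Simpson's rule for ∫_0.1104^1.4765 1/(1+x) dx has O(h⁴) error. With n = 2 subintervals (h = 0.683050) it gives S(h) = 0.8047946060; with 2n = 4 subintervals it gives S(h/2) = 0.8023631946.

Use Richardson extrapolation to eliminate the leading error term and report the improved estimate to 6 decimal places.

0.802201

r = 4, so 2^r = 16.
Top: 16(0.8023631946) − (0.8047946060) = 12.0330165076
Denominator 16 − 1 = 15.
Extrapolated: 12.0330165076 / 15 = 0.8022011005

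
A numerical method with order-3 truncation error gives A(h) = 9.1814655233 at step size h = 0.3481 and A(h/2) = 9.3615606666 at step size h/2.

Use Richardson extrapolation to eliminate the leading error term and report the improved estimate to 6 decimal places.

9.387289

Error is O(h^3); halving h shrinks it by 2^3 = 8.
8×9.3615606666 = 74.8924853328; subtract 9.1814655233 → 65.7110198095
R = 65.7110198095/7 = 9.3872885442
Gap between inputs: 1.801e-01; correction applied: +0.0257278776.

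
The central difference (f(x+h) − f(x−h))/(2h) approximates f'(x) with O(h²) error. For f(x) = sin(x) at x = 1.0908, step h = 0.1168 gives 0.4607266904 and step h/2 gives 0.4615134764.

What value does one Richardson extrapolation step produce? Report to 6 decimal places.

With r = 2 the leading error scales as h^2, so the weight is 2^2 = 4.
4 × 0.4615134764 = 1.8460539056; subtract 0.4607266904 → 1.3853272152
Extrapolated: 1.3853272152 / 3 = 0.4617757384
Correction |R − A(h/2)| = 2.623e-04; gap |A(h/2) − A(h)| = 7.868e-04.

0.461776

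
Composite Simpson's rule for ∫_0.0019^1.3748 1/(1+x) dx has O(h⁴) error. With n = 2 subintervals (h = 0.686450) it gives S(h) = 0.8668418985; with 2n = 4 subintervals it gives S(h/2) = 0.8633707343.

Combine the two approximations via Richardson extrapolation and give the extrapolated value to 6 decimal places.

0.863139

The method has order 4: 2^4 = 16.
Numerator 16 × A(h/2) − A(h) = 16 × 0.8633707343 − 0.8668418985 = 12.9470898503
R = 12.9470898503/15 = 0.8631393234
Gap between inputs: 3.471e-03; correction applied: −0.0002314109.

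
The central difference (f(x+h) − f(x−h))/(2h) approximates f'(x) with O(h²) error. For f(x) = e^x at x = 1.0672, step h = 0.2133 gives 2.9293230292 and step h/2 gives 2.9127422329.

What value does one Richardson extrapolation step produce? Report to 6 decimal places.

2.907215

Order 2 gives 2^r = 4 and 2^r − 1 = 3.
4·2.9127422329 = 11.6509689316; subtract 2.9293230292 → 8.7216459024
R = 8.7216459024/3 = 2.9072153008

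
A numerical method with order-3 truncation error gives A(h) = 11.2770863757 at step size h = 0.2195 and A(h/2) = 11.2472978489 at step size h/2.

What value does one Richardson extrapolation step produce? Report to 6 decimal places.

11.243042

Leading term ∝ h^3; use weight 8 = 2^3.
Numerator 8·A(h/2) − A(h) = 8·11.2472978489 − 11.2770863757 = 78.7012964155
Extrapolated: 78.7012964155 / 7 = 11.2430423451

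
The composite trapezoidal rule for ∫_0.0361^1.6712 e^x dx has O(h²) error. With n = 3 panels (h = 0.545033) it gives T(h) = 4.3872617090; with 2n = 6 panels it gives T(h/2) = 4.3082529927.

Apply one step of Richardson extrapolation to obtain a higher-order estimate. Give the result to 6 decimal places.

Order 2 gives 2^r = 4 and 2^r − 1 = 3.
4 × 4.3082529927 − 4.3872617090 = 12.8457502618
Extrapolated: 12.8457502618 / 3 = 4.2819167539
Correction |R − A(h/2)| = 2.634e-02; gap |A(h/2) − A(h)| = 7.901e-02.

4.281917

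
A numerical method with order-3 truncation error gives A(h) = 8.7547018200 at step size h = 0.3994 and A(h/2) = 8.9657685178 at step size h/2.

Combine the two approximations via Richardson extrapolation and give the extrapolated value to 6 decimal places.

8.995921

The method has order 3: 2^3 = 8.
8*8.9657685178 = 71.7261481424; 71.7261481424 − 8.7547018200 = 62.9714463224
Denominator 8 − 1 = 7.
Extrapolated: 62.9714463224 / 7 = 8.9959209032
Correction |R − A(h/2)| = 3.015e-02; gap |A(h/2) − A(h)| = 2.111e-01.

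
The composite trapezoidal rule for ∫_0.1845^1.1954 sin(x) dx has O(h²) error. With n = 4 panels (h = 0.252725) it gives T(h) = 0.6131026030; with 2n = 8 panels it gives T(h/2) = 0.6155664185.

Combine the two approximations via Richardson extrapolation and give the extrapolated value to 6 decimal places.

r = 2: numerator weight 4, denominator 3.
Numerator 4×A(h/2) − A(h) = 4×0.6155664185 − 0.6131026030 = 1.8491630710
R = 1.8491630710/3 = 0.6163876903
Gap between inputs: 2.464e-03; correction applied: +0.0008212718.

0.616388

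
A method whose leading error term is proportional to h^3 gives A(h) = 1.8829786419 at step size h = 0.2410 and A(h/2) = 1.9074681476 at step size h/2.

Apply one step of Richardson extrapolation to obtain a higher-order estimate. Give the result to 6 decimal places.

1.910967

r = 3: numerator weight 8, denominator 7.
A(h/2) − A(h) = 1.9074681476 − 1.8829786419 = 0.0244895057
Divide by 2^3 − 1 = 7: 0.0244895057/7 = 0.0034985008
R = A(h/2) + (A(h/2) − A(h))/7 = 1.9074681476 + 0.0034985008 = 1.9109666484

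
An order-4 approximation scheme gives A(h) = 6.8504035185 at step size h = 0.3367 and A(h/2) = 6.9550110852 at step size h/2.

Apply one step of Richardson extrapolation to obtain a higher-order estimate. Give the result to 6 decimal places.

r = 4, so 2^r = 16.
16·6.9550110852 − 6.8504035185 = 104.4297738447
Denominator 16 − 1 = 15.
Extrapolated: 104.4297738447 / 15 = 6.9619849230
Shift from A(h/2): +0.0069738378.

6.961985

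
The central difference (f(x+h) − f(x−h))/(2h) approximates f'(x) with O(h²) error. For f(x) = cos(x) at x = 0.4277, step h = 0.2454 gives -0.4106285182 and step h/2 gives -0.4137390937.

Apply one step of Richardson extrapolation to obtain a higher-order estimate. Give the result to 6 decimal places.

Leading term ∝ h^2; use weight 4 = 2^2.
4*(-0.4137390937) = -1.6549563748; subtract (-0.4106285182) → -1.2443278566
Denominator 4 − 1 = 3.
Extrapolated: (-1.2443278566) / 3 = -0.4147759522
Correction |R − A(h/2)| = 1.037e-03; gap |A(h/2) − A(h)| = 3.111e-03.

-0.414776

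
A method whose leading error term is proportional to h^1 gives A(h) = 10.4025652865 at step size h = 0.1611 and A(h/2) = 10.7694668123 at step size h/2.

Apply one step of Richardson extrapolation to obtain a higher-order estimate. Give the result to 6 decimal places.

Leading term ∝ h^1; use weight 2 = 2^1.
2*10.7694668123 − 10.4025652865 = 11.1363683381
Divide by 2^1 − 1 = 1.
R = 11.1363683381/1 = 11.1363683381
Gap between inputs: 3.669e-01; correction applied: +0.3669015258.

11.136368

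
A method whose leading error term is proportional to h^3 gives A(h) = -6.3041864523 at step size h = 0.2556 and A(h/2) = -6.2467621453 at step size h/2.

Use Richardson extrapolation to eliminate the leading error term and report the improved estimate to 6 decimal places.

-6.238559

Leading term ∝ h^3; use weight 8 = 2^3.
Top: 8(-6.2467621453) − (-6.3041864523) = -43.6699107101
Denominator 8 − 1 = 7.
Result: -6.2385586729
Correction |R − A(h/2)| = 8.203e-03; gap |A(h/2) − A(h)| = 5.742e-02.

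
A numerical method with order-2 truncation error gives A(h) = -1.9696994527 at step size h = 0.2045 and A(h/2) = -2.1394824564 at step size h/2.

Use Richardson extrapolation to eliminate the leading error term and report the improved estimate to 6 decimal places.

Method order is 2; weight 2^2 = 4.
Weighted: (-8.5579298256) − (-1.9696994527) = -6.5882303729
Denominator 4 − 1 = 3.
Extrapolated: (-6.5882303729) / 3 = -2.1960767910
Shift from A(h/2): −0.0565943346.

-2.196077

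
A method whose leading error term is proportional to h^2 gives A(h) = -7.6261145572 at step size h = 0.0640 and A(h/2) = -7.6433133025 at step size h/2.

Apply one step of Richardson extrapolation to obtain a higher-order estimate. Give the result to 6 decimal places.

-7.649046

r = 2: numerator weight 4, denominator 3.
Numerator 4*A(h/2) − A(h) = 4*(-7.6433133025) − (-7.6261145572) = -22.9471386528
Denominator 4 − 1 = 3.
(4*(-7.6433133025) − (-7.6261145572))/(4 − 1) = -7.6490462176
Shift from A(h/2): −0.0057329151.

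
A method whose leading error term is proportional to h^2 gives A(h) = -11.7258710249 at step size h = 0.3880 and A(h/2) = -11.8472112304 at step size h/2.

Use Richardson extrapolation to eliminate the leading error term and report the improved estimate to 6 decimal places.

r = 2: numerator weight 4, denominator 3.
4*(-11.8472112304) = -47.3888449216; subtract (-11.7258710249) → -35.6629738967
(-35.6629738967) ÷ 3 = -11.8876579656
Gap between inputs: 1.213e-01; correction applied: −0.0404467352.

-11.887658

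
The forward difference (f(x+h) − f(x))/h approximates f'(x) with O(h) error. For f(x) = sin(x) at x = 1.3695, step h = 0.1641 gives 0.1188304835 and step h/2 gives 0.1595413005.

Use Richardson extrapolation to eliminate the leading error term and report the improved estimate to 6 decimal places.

0.200252

Error is O(h^1); halving h shrinks it by 2^1 = 2.
Difference of the inputs: 0.1595413005 − 0.1188304835 = 0.0407108170
Correction (A(h/2) − A(h))/(2 − 1) = 0.0407108170/1 = 0.0407108170
R = A(h/2) + (A(h/2) − A(h))/1 = 0.1595413005 + 0.0407108170 = 0.2002521175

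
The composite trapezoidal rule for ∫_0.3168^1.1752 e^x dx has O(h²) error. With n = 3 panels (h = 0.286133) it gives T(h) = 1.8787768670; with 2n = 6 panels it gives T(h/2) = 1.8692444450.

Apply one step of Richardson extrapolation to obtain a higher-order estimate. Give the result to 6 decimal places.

The method has order 2: 2^2 = 4.
4×1.8692444450 = 7.4769777800; subtract 1.8787768670 → 5.5982009130
R = 5.5982009130/3 = 1.8660669710

1.866067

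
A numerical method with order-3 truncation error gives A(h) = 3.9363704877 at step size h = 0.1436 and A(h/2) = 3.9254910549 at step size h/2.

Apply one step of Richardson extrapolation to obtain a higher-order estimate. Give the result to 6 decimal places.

3.923937

Method order is 3; weight 2^3 = 8.
8*3.9254910549 − 3.9363704877 = 27.4675579515
Extrapolated: 27.4675579515 / 7 = 3.9239368502
Shift from A(h/2): −0.0015542047.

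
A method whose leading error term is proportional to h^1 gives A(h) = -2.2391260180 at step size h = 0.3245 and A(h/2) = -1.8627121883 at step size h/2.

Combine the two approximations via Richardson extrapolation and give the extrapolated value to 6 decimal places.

The method has order 1: 2^1 = 2.
2 × (-1.8627121883) = -3.7254243766; (-3.7254243766) − (-2.2391260180) = -1.4862983586
Denominator 2 − 1 = 1.
(-1.4862983586) ÷ 1 = -1.4862983586

-1.486298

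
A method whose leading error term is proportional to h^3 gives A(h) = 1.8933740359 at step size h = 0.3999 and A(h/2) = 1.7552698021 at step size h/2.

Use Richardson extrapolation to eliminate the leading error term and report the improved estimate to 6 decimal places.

The method has order 3: 2^3 = 8.
8 × 1.7552698021 = 14.0421584168; 14.0421584168 − 1.8933740359 = 12.1487843809
Divide by 2^3 − 1 = 7.
Result: 1.7355406258
Gap between inputs: 1.381e-01; correction applied: −0.0197291763.

1.735541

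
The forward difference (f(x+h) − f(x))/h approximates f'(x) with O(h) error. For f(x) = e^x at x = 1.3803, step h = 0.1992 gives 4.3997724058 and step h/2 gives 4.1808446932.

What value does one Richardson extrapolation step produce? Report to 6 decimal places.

3.961917

The method has order 1: 2^1 = 2.
Weighted: 8.3616893864 − 4.3997724058 = 3.9619169806
Divide by 2^1 − 1 = 1.
Extrapolated: 3.9619169806 / 1 = 3.9619169806
Shift from A(h/2): −0.2189277126.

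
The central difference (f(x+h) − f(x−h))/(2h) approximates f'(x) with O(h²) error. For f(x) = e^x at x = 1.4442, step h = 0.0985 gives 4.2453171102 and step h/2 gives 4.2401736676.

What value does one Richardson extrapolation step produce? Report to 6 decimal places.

4.238459

r = 2: numerator weight 4, denominator 3.
4×4.2401736676 = 16.9606946704; subtract 4.2453171102 → 12.7153775602
R = 12.7153775602/3 = 4.2384591867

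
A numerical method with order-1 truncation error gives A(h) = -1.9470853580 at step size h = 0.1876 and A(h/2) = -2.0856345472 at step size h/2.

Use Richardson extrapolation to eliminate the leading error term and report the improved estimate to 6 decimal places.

-2.224184

Leading term ∝ h^1; use weight 2 = 2^1.
Top: 2(-2.0856345472) − (-1.9470853580) = -2.2241837364
Divide by 2^1 − 1 = 1.
(2×(-2.0856345472) − (-1.9470853580))/(2 − 1) = -2.2241837364
Gap between inputs: 1.385e-01; correction applied: −0.1385491892.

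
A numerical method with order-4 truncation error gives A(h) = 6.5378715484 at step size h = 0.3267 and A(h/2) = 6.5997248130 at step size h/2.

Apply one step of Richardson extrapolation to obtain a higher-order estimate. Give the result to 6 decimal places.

Error is O(h^4); halving h shrinks it by 2^4 = 16.
Weighted: 105.5955970080 − 6.5378715484 = 99.0577254596
Denominator 16 − 1 = 15.
Extrapolated: 99.0577254596 / 15 = 6.6038483640
Correction |R − A(h/2)| = 4.124e-03; gap |A(h/2) − A(h)| = 6.185e-02.

6.603848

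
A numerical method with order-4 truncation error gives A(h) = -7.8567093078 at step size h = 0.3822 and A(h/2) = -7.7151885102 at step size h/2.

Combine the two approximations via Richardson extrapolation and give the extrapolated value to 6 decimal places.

-7.705754

r = 4, so 2^r = 16.
Top: 16(-7.7151885102) − (-7.8567093078) = -115.5863068554
R = (-115.5863068554)/15 = -7.7057537904
Gap between inputs: 1.415e-01; correction applied: +0.0094347198.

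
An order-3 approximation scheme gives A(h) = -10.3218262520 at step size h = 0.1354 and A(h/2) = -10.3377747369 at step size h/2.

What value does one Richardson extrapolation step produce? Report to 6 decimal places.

-10.340053

Error is O(h^3); halving h shrinks it by 2^3 = 8.
8 × (-10.3377747369) = -82.7021978952; (-82.7021978952) − (-10.3218262520) = -72.3803716432
(-72.3803716432) ÷ 7 = -10.3400530919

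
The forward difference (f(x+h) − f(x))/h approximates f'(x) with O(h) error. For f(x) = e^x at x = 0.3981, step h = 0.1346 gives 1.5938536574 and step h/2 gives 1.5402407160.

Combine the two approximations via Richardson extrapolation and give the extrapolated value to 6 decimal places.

The method has order 1: 2^1 = 2.
Top: 2(1.5402407160) − (1.5938536574) = 1.4866277746
Divide by 2^1 − 1 = 1.
R = 1.4866277746/1 = 1.4866277746

1.486628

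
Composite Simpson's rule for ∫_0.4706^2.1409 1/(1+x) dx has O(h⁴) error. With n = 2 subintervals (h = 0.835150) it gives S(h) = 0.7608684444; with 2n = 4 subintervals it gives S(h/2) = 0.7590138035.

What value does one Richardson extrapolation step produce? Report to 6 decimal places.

0.758890

Error is O(h^4); halving h shrinks it by 2^4 = 16.
Weighted: 12.1442208560 − 0.7608684444 = 11.3833524116
Divide by 2^4 − 1 = 15.
Extrapolated: 11.3833524116 / 15 = 0.7588901608
Shift from A(h/2): −0.0001236427.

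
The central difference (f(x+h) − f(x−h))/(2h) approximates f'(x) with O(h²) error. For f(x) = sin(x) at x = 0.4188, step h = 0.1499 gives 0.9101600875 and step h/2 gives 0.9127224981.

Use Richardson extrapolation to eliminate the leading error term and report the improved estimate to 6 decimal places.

Method order is 2; weight 2^2 = 4.
4 × 0.9127224981 − 0.9101600875 = 2.7407299049
Divide by 2^2 − 1 = 3.
R = 2.7407299049/3 = 0.9135766350

0.913577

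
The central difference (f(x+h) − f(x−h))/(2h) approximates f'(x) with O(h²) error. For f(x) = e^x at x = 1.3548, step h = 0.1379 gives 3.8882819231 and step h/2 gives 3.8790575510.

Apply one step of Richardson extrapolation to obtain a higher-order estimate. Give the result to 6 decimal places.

Leading term ∝ h^2; use weight 4 = 2^2.
Top: 4(3.8790575510) − (3.8882819231) = 11.6279482809
Divide by 2^2 − 1 = 3.
So the Richardson estimate is 3.8759827603.
Correction |R − A(h/2)| = 3.075e-03; gap |A(h/2) − A(h)| = 9.224e-03.

3.875983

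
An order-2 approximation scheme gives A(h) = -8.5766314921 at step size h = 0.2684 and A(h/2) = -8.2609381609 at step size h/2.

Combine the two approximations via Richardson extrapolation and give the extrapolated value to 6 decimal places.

r = 2: numerator weight 4, denominator 3.
4*(-8.2609381609) = -33.0437526436; (-33.0437526436) − (-8.5766314921) = -24.4671211515
Divide by 2^2 − 1 = 3.
Extrapolated: (-24.4671211515) / 3 = -8.1557070505

-8.155707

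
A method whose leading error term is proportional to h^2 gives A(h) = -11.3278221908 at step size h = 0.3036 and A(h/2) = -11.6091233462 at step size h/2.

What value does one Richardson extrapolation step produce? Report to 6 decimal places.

-11.702890

Method order is 2; weight 2^2 = 4.
4×(-11.6091233462) = -46.4364933848; (-46.4364933848) − (-11.3278221908) = -35.1086711940
Extrapolated: (-35.1086711940) / 3 = -11.7028903980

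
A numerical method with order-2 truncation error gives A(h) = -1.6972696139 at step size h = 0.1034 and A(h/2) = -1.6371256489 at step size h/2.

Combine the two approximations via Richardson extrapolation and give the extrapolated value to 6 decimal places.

-1.617078

Leading term ∝ h^2; use weight 4 = 2^2.
4·(-1.6371256489) = -6.5485025956; subtract (-1.6972696139) → -4.8512329817
Extrapolated: (-4.8512329817) / 3 = -1.6170776606
Gap between inputs: 6.014e-02; correction applied: +0.0200479883.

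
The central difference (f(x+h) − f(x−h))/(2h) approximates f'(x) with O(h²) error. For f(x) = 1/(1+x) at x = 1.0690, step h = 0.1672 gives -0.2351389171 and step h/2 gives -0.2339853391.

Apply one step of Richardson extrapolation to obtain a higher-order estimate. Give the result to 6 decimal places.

-0.233601

The method has order 2: 2^2 = 4.
2^2×A(h/2) = -0.9359413564; minus A(h) gives -0.7008024393.
Denominator 4 − 1 = 3.
Extrapolated: (-0.7008024393) / 3 = -0.2336008131
Shift from A(h/2): +0.0003845260.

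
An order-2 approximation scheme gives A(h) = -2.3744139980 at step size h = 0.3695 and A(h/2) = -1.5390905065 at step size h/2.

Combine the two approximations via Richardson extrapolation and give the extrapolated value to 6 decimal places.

-1.260649

Method order is 2; weight 2^2 = 4.
Difference of the inputs: -1.5390905065 − (-2.3744139980) = 0.8353234915
Correction (A(h/2) − A(h))/(4 − 1) = 0.8353234915/3 = 0.2784411638
R = -1.5390905065 + 0.2784411638 = -1.2606493427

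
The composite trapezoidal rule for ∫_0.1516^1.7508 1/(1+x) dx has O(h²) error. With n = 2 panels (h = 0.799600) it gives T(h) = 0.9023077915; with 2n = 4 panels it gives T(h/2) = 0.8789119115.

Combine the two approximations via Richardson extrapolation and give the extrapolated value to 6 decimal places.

Order 2 gives 2^r = 4 and 2^r − 1 = 3.
Top: 4(0.8789119115) − (0.9023077915) = 2.6133398545
Denominator 4 − 1 = 3.
Result: 0.8711132848
Correction |R − A(h/2)| = 7.799e-03; gap |A(h/2) − A(h)| = 2.340e-02.

0.871113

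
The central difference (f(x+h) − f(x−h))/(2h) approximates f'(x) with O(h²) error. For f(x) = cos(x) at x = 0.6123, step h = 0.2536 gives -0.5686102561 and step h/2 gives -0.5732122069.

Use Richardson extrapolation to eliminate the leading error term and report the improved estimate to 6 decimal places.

-0.574746

r = 2: numerator weight 4, denominator 3.
Weighted: (-2.2928488276) − (-0.5686102561) = -1.7242385715
(-1.7242385715) ÷ 3 = -0.5747461905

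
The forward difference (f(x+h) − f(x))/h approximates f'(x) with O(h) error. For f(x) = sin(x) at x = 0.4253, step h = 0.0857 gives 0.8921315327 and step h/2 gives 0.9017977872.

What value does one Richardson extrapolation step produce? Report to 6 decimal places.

The method has order 1: 2^1 = 2.
Numerator 2·A(h/2) − A(h) = 2·0.9017977872 − 0.8921315327 = 0.9114640417
Denominator 2 − 1 = 1.
R = 0.9114640417/1 = 0.9114640417
Gap between inputs: 9.666e-03; correction applied: +0.0096662545.

0.911464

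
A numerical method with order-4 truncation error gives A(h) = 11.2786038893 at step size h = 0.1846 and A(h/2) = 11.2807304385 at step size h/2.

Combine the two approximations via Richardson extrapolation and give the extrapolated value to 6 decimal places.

11.280872

Order 4 gives 2^r = 16 and 2^r − 1 = 15.
A(h/2) − A(h) = 11.2807304385 − 11.2786038893 = 0.0021265492
Divide by 2^4 − 1 = 15: 0.0021265492/15 = 0.0001417699
R = 11.2807304385 + 0.0001417699 = 11.2808722084
Shift from A(h/2): +0.0001417699.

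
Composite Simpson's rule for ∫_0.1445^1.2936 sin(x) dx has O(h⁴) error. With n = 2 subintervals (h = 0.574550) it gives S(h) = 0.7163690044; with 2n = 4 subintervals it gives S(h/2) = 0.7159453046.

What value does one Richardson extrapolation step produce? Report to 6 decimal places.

0.715917

r = 4, so 2^r = 16.
A(h/2) − A(h) = 0.7159453046 − 0.7163690044 = -0.0004236998
Correction (A(h/2) − A(h))/(16 − 1) = (-0.0004236998)/15 = -0.0000282467
R = 0.7159453046 − 0.0000282467 = 0.7159170579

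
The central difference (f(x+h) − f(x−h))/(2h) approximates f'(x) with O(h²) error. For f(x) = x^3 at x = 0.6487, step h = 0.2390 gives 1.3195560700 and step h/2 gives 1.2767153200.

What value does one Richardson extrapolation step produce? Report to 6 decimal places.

1.262435

Error is O(h^2); halving h shrinks it by 2^2 = 4.
Weighted: 5.1068612800 − 1.3195560700 = 3.7873052100
Divide by 2^2 − 1 = 3.
Result: 1.2624350700
Shift from A(h/2): −0.0142802500.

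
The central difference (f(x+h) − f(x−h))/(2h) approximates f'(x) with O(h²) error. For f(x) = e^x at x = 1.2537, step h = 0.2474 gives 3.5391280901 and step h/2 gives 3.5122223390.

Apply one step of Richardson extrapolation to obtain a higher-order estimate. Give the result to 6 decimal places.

3.503254

With r = 2 the leading error scales as h^2, so the weight is 2^2 = 4.
Difference of the inputs: 3.5122223390 − 3.5391280901 = -0.0269057511
Correction (A(h/2) − A(h))/(4 − 1) = (-0.0269057511)/3 = -0.0089685837
R = A(h/2) + (A(h/2) − A(h))/3 = 3.5122223390 − 0.0089685837 = 3.5032537553
Shift from A(h/2): −0.0089685837.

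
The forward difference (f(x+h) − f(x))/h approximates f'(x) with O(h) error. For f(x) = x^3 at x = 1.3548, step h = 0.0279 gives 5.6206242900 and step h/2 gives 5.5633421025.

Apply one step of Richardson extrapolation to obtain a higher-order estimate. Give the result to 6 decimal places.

Error is O(h^1); halving h shrinks it by 2^1 = 2.
2×5.5633421025 − 5.6206242900 = 5.5060599150
Divide by 2^1 − 1 = 1.
5.5060599150 ÷ 1 = 5.5060599150
Gap between inputs: 5.728e-02; correction applied: −0.0572821875.

5.506060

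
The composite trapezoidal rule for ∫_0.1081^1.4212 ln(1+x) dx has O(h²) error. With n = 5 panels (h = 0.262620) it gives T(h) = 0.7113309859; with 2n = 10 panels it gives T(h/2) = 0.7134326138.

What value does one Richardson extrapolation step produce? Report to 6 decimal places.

Leading term ∝ h^2; use weight 4 = 2^2.
4×0.7134326138 = 2.8537304552; subtract 0.7113309859 → 2.1423994693
Denominator 4 − 1 = 3.
2.1423994693 ÷ 3 = 0.7141331564

0.714133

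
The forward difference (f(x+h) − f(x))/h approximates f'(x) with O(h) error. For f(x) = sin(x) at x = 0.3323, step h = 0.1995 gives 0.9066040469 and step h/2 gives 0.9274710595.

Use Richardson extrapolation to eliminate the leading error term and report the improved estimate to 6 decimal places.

Leading term ∝ h^1; use weight 2 = 2^1.
Weighted: 1.8549421190 − 0.9066040469 = 0.9483380721
Divide by 2^1 − 1 = 1.
Result: 0.9483380721
Correction |R − A(h/2)| = 2.087e-02; gap |A(h/2) − A(h)| = 2.087e-02.

0.948338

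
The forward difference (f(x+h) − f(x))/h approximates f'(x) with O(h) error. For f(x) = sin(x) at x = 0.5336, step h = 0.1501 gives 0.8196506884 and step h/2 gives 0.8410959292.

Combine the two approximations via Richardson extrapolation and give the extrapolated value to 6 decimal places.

Error is O(h^1); halving h shrinks it by 2^1 = 2.
Weighted: 1.6821918584 − 0.8196506884 = 0.8625411700
Denominator 2 − 1 = 1.
Extrapolated: 0.8625411700 / 1 = 0.8625411700
Shift from A(h/2): +0.0214452408.

0.862541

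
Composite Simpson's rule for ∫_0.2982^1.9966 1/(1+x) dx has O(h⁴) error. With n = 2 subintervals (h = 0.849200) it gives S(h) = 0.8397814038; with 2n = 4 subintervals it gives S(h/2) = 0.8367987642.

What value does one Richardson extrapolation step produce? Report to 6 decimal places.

Method order is 4; weight 2^4 = 16.
Numerator 16×A(h/2) − A(h) = 16×0.8367987642 − 0.8397814038 = 12.5489988234
Divide by 2^4 − 1 = 15.
Extrapolated: 12.5489988234 / 15 = 0.8365999216

0.836600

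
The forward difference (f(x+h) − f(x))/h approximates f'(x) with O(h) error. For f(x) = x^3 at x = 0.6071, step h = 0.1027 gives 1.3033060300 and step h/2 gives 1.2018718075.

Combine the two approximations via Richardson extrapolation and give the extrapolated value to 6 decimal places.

Leading term ∝ h^1; use weight 2 = 2^1.
Top: 2(1.2018718075) − (1.3033060300) = 1.1004375850
Divide by 2^1 − 1 = 1.
Result: 1.1004375850

1.100438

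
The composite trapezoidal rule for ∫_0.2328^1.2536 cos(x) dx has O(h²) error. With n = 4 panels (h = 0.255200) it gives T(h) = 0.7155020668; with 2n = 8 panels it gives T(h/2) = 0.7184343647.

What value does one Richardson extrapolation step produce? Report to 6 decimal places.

Error is O(h^2); halving h shrinks it by 2^2 = 4.
4 × 0.7184343647 − 0.7155020668 = 2.1582353920
Divide by 2^2 − 1 = 3.
(4 × 0.7184343647 − 0.7155020668)/(4 − 1) = 0.7194117973
Shift from A(h/2): +0.0009774326.

0.719412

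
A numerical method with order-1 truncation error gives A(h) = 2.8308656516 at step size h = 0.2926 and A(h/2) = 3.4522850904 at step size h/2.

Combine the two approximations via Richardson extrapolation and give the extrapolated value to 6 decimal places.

Method order is 1; weight 2^1 = 2.
Top: 2(3.4522850904) − (2.8308656516) = 4.0737045292
Divide by 2^1 − 1 = 1.
So the Richardson estimate is 4.0737045292.

4.073705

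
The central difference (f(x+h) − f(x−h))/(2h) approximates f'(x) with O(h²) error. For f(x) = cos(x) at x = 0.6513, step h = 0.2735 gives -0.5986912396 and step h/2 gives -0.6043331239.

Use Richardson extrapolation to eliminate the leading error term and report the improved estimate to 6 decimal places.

-0.606214

Method order is 2; weight 2^2 = 4.
4*(-0.6043331239) = -2.4173324956; (-2.4173324956) − (-0.5986912396) = -1.8186412560
Denominator 4 − 1 = 3.
Result: -0.6062137520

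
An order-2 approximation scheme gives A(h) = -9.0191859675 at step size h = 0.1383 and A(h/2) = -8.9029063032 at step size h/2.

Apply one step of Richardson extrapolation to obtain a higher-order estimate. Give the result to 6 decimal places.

r = 2, so 2^r = 4.
Top: 4(-8.9029063032) − (-9.0191859675) = -26.5924392453
Denominator 4 − 1 = 3.
(-26.5924392453) ÷ 3 = -8.8641464151
Gap between inputs: 1.163e-01; correction applied: +0.0387598881.

-8.864146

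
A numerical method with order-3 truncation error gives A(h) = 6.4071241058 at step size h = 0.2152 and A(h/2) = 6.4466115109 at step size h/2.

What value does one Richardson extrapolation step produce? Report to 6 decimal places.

The method has order 3: 2^3 = 8.
8*6.4466115109 = 51.5728920872; 51.5728920872 − 6.4071241058 = 45.1657679814
Denominator 8 − 1 = 7.
So the Richardson estimate is 6.4522525688.
Correction |R − A(h/2)| = 5.641e-03; gap |A(h/2) − A(h)| = 3.949e-02.

6.452253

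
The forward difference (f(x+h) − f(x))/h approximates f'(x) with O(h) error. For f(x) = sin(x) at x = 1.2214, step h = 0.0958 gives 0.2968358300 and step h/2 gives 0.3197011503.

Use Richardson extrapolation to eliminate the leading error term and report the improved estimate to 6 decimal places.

0.342566

Order 1 gives 2^r = 2 and 2^r − 1 = 1.
Top: 2(0.3197011503) − (0.2968358300) = 0.3425664706
Denominator 2 − 1 = 1.
Extrapolated: 0.3425664706 / 1 = 0.3425664706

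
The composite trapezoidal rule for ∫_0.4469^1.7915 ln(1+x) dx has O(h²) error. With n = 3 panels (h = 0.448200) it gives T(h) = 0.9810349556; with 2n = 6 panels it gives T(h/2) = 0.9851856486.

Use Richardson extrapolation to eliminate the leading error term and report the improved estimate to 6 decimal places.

0.986569

r = 2: numerator weight 4, denominator 3.
2^2×A(h/2) = 3.9407425944; minus A(h) gives 2.9597076388.
Extrapolated: 2.9597076388 / 3 = 0.9865692129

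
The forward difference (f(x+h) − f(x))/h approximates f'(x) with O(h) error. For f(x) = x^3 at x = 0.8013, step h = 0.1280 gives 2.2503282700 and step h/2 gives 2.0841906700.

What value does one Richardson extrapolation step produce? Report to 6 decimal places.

With r = 1 the leading error scales as h^1, so the weight is 2^1 = 2.
Weighted: 4.1683813400 − 2.2503282700 = 1.9180530700
Denominator 2 − 1 = 1.
So the Richardson estimate is 1.9180530700.

1.918053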